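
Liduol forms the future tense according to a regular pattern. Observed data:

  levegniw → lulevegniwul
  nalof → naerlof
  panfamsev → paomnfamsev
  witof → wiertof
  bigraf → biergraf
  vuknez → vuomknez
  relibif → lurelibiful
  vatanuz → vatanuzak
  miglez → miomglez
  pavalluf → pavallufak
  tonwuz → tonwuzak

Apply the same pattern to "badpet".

baomdpet

relibif and nalof both end in -f yet inflect differently (lurelibiful, naerlof), so the final letter is not what conditions the rule; the last vowel is.
"badpet" has last vowel 'e'. The stems whose last vowel is 'e' (vuknez → vuomknez, miglez → miomglez, panfamsev → paomnfamsev) insert -om- after the first vowel.
The other patterns: stems whose last vowel is 'i' add lu- … -ul around the stem; stems whose last vowel is 'a' or 'o' insert -er- after the first vowel; stems whose last vowel is 'u' add -ak.
So badpet → baomdpet.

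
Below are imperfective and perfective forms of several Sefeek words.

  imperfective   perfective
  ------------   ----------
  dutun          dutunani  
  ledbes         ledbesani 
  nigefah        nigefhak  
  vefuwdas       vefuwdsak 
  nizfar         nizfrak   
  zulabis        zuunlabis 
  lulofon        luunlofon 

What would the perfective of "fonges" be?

fongesani

ledbes and vefuwdas both end in -s yet inflect differently (ledbesani, vefuwdsak), so the final letter is not what conditions the rule; the last vowel is.
"fonges" has last vowel 'e'. The one such stem in the data (ledbes → ledbesani) adds -ani, so the same rule applies.
The other patterns: stems whose last vowel is 'a' delete the last vowel and add -ak; stems whose last vowel is 'i' or 'o' insert -un- after the first vowel.
So fonges → fongesani.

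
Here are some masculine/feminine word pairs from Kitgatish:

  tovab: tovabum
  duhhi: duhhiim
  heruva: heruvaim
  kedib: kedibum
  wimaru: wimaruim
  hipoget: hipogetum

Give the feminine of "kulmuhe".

kulmuheim

heruva and tovab both have last vowel 'a' yet inflect differently (heruvaim, tovabum), so the last vowel is not what conditions the rule; whether the stem ends in a vowel or a consonant is.
"kulmuhe" ends in a vowel. The stems ending in a vowel (duhhi → duhhiim, wimaru → wimaruim, heruva → heruvaim) add -im.
So kulmuhe → kulmuheim.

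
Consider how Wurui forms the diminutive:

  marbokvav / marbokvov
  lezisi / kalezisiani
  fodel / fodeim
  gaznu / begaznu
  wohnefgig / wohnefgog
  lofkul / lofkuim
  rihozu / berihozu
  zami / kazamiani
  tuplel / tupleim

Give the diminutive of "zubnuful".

rihozu and lofkul both have last vowel 'u' yet inflect differently (berihozu, lofkuim), so the last vowel is not what conditions the rule; the final letter is.
"zubnuful" ends in -l. The stems ending in -l (tuplel → tupleim, lofkul → lofkuim, fodel → fodeim) drop the final letter and add -im.
So zubnuful → zubnufuim.

zubnufuim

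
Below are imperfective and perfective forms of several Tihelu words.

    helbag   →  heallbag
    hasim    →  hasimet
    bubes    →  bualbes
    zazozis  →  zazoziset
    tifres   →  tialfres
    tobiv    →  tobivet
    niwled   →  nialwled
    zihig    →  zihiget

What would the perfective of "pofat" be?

poalfat

"pofat" has last vowel 'a'. The one such stem in the data (helbag → heallbag) inserts -al- after the first vowel (as do tifres, niwled), so the same rule applies.
The other pattern: stems whose last vowel is 'i' add -et.
So pofat → poalfat.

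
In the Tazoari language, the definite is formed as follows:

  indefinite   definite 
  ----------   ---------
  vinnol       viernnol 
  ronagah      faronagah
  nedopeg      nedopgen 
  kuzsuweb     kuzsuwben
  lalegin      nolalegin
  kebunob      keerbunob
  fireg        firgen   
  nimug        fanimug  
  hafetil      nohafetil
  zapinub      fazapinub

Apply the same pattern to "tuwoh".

tuerwoh

"tuwoh" has last vowel 'o'. The stems whose last vowel is 'o' (kebunob → keerbunob, vinnol → viernnol) insert -er- after the first vowel.
The other patterns: stems whose last vowel is 'a' or 'u' add the prefix fa-; stems whose last vowel is 'i' add the prefix no-; stems whose last vowel is 'e' delete the last vowel and add -en.
So tuwoh → tuerwoh.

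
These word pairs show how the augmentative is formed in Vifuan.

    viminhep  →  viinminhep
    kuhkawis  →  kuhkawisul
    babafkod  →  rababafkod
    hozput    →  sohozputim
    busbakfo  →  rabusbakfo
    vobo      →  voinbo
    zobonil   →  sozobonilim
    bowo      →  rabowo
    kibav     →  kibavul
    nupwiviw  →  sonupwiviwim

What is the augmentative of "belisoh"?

"belisoh" begins with b-. The stems beginning with b- (bowo → rabowo, busbakfo → rabusbakfo, babafkod → rababafkod) add the prefix ra-.
So belisoh → rabelisoh.

rabelisoh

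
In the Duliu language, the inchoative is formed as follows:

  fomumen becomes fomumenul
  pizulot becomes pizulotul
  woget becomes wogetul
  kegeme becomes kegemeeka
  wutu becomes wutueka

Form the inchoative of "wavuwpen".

"wavuwpen" ends in a consonant. The stems ending in a consonant (pizulot → pizulotul, fomumen → fomumenul, woget → wogetul) add -ul.
So wavuwpen → wavuwpenul.

wavuwpenul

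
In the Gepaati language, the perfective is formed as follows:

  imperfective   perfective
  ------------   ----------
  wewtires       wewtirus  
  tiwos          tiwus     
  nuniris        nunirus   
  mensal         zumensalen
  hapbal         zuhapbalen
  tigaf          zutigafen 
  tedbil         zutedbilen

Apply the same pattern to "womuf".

zuwomufen

"womuf" ends in -f. The one such stem in the data (tigaf → zutigafen) adds zu- … -en around the stem, so the same rule applies.
The other pattern: stems ending in -s change the last vowel to 'u'.
So womuf → zuwomufen.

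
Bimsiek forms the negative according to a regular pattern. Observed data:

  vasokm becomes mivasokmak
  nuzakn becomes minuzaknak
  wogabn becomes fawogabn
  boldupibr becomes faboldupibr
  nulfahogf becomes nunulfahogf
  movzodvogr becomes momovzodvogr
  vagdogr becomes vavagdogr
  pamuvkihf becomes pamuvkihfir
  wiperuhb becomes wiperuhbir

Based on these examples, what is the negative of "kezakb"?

mikezakbak

nuzakn and wogabn both end in -n yet inflect differently (minuzaknak, fawogabn), so the final letter is not what conditions the rule; the second-to-last letter is.
"kezakb" has second-to-last letter 'k'. The stems whose second-to-last letter is 'k' (vasokm → mivasokmak, nuzakn → minuzaknak) add mi- … -ak around the stem.
The other patterns: stems whose second-to-last letter is 'b' add the prefix fa-; stems whose second-to-last letter is 'g' repeat the first consonant+vowel as a prefix; stems whose second-to-last letter is 'h' add -ir.
So kezakb → mikezakbak.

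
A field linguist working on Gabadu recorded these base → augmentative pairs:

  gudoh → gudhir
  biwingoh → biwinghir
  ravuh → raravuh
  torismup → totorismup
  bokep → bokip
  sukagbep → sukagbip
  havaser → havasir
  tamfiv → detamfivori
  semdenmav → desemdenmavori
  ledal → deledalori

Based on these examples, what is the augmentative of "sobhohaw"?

desobhohawori

"sobhohaw" has last vowel 'a'. The stems whose last vowel is 'a' (semdenmav → desemdenmavori, ledal → deledalori) add de- … -ori around the stem.
The other patterns: stems whose last vowel is 'o' delete the last vowel and add -ir; stems whose last vowel is 'u' repeat the first consonant+vowel as a prefix; stems whose last vowel is 'e' change the last vowel to 'i'.
So sobhohaw → desobhohawori.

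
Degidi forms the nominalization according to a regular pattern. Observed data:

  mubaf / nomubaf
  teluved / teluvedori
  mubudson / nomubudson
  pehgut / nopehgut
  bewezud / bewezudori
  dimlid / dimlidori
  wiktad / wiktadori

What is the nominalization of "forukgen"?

wiktad and mubaf both have last vowel 'a' yet inflect differently (wiktadori, nomubaf), so the last vowel is not what conditions the rule; the final letter is.
"forukgen" ends in -n. The one such stem in the data (mubudson → nomubudson) adds the prefix no-, so the same rule applies.
The other pattern: stems ending in -d add -ori.
So forukgen → noforukgen.

noforukgen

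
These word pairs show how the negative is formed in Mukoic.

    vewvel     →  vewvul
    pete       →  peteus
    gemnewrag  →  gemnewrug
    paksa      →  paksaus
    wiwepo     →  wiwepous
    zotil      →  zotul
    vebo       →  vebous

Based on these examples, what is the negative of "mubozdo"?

mubozdous

"mubozdo" ends in a vowel. The stems ending in a vowel (vebo → vebous, wiwepo → wiwepous, pete → peteus) add -us.
So mubozdo → mubozdous.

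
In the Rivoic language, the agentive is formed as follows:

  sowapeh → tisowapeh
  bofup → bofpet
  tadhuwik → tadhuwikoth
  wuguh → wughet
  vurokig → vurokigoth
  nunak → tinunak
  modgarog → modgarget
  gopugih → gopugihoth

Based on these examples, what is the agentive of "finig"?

"finig" has last vowel 'i'. The stems whose last vowel is 'i' (vurokig → vurokigoth, tadhuwik → tadhuwikoth, gopugih → gopugihoth) add -oth.
So finig → finigoth.

finigoth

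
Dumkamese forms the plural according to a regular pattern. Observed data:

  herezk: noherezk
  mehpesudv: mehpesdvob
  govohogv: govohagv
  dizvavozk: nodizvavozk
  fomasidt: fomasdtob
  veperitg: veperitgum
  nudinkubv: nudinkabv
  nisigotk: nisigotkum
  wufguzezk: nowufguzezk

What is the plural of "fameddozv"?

"fameddozv" has second-to-last letter 'z'. The stems whose second-to-last letter is 'z' (wufguzezk → nowufguzezk, herezk → noherezk, dizvavozk → nodizvavozk) add the prefix no-.
So fameddozv → nofameddozv.

nofameddozv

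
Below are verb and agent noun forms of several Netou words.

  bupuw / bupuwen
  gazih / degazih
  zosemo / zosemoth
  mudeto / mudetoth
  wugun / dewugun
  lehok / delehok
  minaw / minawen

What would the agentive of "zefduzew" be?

zefduzewen

bupuw and wugun both have last vowel 'u' yet inflect differently (bupuwen, dewugun), so the last vowel is not what conditions the rule; the final letter is.
"zefduzew" ends in -w. The stems ending in -w (bupuw → bupuwen, minaw → minawen) add -en.
The other patterns: stems ending in -o drop the final letter and add -oth; stems ending in -h, -k or -n add the prefix de-.
So zefduzew → zefduzewen.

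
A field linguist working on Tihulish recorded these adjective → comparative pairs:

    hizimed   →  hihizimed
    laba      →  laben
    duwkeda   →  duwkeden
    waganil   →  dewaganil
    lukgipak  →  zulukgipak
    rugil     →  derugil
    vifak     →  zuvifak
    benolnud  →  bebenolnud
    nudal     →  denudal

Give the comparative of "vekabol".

nudal and laba both have last vowel 'a' yet inflect differently (denudal, laben), so the last vowel is not what conditions the rule; the final letter is.
"vekabol" ends in -l. The stems ending in -l (waganil → dewaganil, rugil → derugil, nudal → denudal) add the prefix de-.
The other patterns: stems ending in -d repeat the first consonant+vowel as a prefix; stems ending in -a drop the final letter and add -en; stems ending in -k add the prefix zu-.
So vekabol → devekabol.

devekabol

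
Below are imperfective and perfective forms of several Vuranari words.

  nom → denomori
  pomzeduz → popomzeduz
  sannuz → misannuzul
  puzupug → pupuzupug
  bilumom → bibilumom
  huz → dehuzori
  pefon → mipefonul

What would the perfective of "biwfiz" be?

huz and sannuz both end in -z yet inflect differently (dehuzori, misannuzul), so the final letter is not what conditions the rule; the number of vowels is.
"biwfiz" has 2 vowels. The stems with 2 vowels (pefon → mipefonul, sannuz → misannuzul) add mi- … -ul around the stem.
So biwfiz → mibiwfizul.

mibiwfizul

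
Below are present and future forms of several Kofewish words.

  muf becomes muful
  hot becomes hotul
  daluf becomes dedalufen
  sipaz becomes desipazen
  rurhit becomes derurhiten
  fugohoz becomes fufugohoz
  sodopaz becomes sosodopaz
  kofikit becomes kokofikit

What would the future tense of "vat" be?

vatul

muf and daluf both end in -f yet inflect differently (muful, dedalufen), so the final letter is not what conditions the rule; the number of vowels is.
"vat" has 1 vowel. The stems with 1 vowel (muf → muful, hot → hotul) add -ul.
The other patterns: stems with 2 vowels add de- … -en around the stem; stems with 3 vowels repeat the first consonant+vowel as a prefix.
So vat → vatul.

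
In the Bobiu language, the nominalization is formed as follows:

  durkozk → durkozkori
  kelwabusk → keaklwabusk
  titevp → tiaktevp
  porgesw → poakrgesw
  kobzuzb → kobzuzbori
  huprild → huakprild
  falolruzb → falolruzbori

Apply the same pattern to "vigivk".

"vigivk" has second-to-last letter 'v'. The one such stem in the data (titevp → tiaktevp) inserts -ak- after the first vowel (as do porgesw, kelwabusk), so the same rule applies.
The other pattern: stems whose second-to-last letter is 'z' add -ori.
So vigivk → viakgivk.

viakgivk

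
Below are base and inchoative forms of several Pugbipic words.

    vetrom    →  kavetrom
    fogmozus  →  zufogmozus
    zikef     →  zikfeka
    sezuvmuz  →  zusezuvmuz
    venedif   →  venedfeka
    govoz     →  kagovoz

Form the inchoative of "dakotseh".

dakotsheka

sezuvmuz and govoz both end in -z yet inflect differently (zusezuvmuz, kagovoz), so the final letter is not what conditions the rule; the last vowel is.
"dakotseh" has last vowel 'e'. The one such stem in the data (zikef → zikfeka) deletes the last vowel and adds -eka (as does venedif), so the same rule applies.
So dakotseh → dakotsheka.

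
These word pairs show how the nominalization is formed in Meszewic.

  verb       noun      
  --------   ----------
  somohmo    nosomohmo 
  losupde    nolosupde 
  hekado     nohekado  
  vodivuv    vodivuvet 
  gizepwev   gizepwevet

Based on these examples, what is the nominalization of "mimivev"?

mimivevet

"mimivev" ends in a consonant. The stems ending in a consonant (vodivuv → vodivuvet, gizepwev → gizepwevet) add -et.
So mimivev → mimivevet.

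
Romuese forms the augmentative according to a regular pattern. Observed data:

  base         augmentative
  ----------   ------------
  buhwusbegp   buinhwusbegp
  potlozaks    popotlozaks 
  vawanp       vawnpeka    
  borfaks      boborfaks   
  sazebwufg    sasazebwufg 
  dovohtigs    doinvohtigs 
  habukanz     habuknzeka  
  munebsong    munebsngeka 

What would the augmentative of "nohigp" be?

noinhigp

dovohtigs and potlozaks both end in -s yet inflect differently (doinvohtigs, popotlozaks), so the final letter is not what conditions the rule; the second-to-last letter is.
"nohigp" has second-to-last letter 'g'. The stems whose second-to-last letter is 'g' (dovohtigs → doinvohtigs, buhwusbegp → buinhwusbegp) insert -in- after the first vowel.
So nohigp → noinhigp.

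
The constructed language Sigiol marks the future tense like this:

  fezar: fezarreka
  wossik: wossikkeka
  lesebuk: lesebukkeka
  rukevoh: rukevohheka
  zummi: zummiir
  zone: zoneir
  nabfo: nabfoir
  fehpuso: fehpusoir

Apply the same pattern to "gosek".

gosekkeka

"gosek" ends in a consonant. The stems ending in a consonant (fezar → fezarreka, wossik → wossikkeka, lesebuk → lesebukkeka) double the final consonant and add -eka.
So gosek → gosekkeka.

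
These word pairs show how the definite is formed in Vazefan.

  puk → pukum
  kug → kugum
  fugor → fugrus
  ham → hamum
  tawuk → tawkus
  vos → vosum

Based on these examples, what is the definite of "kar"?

puk and tawuk both end in -k yet inflect differently (pukum, tawkus), so the final letter is not what conditions the rule; the number of vowels is.
"kar" has 1 vowel. The stems with 1 vowel (vos → vosum, ham → hamum, puk → pukum) add -um.
So kar → karum.

karum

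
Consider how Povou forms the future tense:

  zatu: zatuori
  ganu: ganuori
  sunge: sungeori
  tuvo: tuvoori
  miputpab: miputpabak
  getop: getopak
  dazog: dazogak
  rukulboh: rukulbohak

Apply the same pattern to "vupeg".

vupegak

tuvo and getop both have last vowel 'o' yet inflect differently (tuvoori, getopak), so the last vowel is not what conditions the rule; whether the stem ends in a vowel or a consonant is.
"vupeg" ends in a consonant. The stems ending in a consonant (miputpab → miputpabak, getop → getopak, dazog → dazogak) add -ak.
So vupeg → vupegak.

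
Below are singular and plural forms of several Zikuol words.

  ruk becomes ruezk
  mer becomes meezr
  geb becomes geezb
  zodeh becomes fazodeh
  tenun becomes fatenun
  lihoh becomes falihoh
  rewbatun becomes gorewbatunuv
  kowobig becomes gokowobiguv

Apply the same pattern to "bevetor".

gobevetoruv

"bevetor" has 3 vowels. The stems with 3 vowels (rewbatun → gorewbatunuv, kowobig → gokowobiguv) add go- … -uv around the stem.
So bevetor → gobevetoruv.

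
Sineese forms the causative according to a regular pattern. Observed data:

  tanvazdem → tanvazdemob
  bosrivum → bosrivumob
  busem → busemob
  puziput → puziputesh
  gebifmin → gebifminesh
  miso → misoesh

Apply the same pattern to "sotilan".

"sotilan" ends in -n. The one such stem in the data (gebifmin → gebifminesh) adds -esh, so the same rule applies.
The other pattern: stems ending in -m add -ob.
So sotilan → sotilanesh.

sotilanesh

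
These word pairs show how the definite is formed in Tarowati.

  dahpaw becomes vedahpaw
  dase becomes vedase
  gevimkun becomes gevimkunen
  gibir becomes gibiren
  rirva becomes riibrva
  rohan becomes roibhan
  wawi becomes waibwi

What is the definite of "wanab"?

gevimkun and rohan both end in -n yet inflect differently (gevimkunen, roibhan), so the final letter is not what conditions the rule; the first letter is.
"wanab" begins with w-. The one such stem in the data (wawi → waibwi) inserts -ib- after the first vowel (as do rirva, rohan), so the same rule applies.
The other patterns: stems beginning with d- add the prefix ve-; stems beginning with g- add -en.
So wanab → waibnab.

waibnab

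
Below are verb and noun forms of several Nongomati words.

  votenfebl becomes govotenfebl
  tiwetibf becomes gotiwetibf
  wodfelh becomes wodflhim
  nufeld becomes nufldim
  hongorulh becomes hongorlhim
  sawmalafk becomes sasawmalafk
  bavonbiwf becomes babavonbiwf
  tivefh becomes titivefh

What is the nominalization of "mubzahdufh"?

tiwetibf and bavonbiwf both end in -f yet inflect differently (gotiwetibf, babavonbiwf), so the final letter is not what conditions the rule; the second-to-last letter is.
"mubzahdufh" has second-to-last letter 'f'. The stems whose second-to-last letter is 'f' (sawmalafk → sasawmalafk, tivefh → titivefh) repeat the first consonant+vowel as a prefix.
The other patterns: stems whose second-to-last letter is 'b' add the prefix go-; stems whose second-to-last letter is 'l' delete the last vowel and add -im.
So mubzahdufh → mumubzahdufh.

mumubzahdufh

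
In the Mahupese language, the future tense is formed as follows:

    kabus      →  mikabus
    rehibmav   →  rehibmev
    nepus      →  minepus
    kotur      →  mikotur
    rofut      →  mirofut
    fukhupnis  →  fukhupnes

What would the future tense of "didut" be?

kabus and fukhupnis both end in -s yet inflect differently (mikabus, fukhupnes), so the final letter is not what conditions the rule; the last vowel is.
"didut" has last vowel 'u'. The stems whose last vowel is 'u' (kotur → mikotur, rofut → mirofut, kabus → mikabus) add the prefix mi-.
So didut → mididut.

mididut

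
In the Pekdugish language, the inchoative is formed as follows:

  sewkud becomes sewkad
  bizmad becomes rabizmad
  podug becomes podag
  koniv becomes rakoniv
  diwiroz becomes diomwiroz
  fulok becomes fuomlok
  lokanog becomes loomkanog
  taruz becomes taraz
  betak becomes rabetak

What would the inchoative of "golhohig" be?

ragolhohig

podug and lokanog both end in -g yet inflect differently (podag, loomkanog), so the final letter is not what conditions the rule; the last vowel is.
"golhohig" has last vowel 'i'. The one such stem in the data (koniv → rakoniv) adds the prefix ra-, so the same rule applies.
So golhohig → ragolhohig.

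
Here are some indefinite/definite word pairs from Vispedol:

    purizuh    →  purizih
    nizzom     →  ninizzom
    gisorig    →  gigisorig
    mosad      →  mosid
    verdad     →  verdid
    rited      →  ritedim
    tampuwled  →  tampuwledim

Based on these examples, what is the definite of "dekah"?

dekih

verdad and tampuwled both end in -d yet inflect differently (verdid, tampuwledim), so the final letter is not what conditions the rule; the last vowel is.
"dekah" has last vowel 'a'. The stems whose last vowel is 'a' (verdad → verdid, mosad → mosid) change the last vowel to 'i'.
So dekah → dekih.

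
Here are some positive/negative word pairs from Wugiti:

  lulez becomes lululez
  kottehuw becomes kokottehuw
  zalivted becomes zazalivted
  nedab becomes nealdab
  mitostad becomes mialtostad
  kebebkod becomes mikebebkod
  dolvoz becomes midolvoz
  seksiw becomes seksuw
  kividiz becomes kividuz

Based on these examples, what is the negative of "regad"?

zalivted and mitostad both end in -d yet inflect differently (zazalivted, mialtostad), so the final letter is not what conditions the rule; the last vowel is.
"regad" has last vowel 'a'. The stems whose last vowel is 'a' (nedab → nealdab, mitostad → mialtostad) insert -al- after the first vowel.
The other patterns: stems whose last vowel is 'e' or 'u' repeat the first consonant+vowel as a prefix; stems whose last vowel is 'o' add the prefix mi-; stems whose last vowel is 'i' change the last vowel to 'u'.
So regad → realgad.

realgad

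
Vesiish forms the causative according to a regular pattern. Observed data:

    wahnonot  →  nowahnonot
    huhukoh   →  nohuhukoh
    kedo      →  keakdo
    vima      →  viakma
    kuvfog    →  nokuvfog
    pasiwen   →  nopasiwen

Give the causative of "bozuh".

nobozuh

"bozuh" ends in a consonant. The stems ending in a consonant (wahnonot → nowahnonot, pasiwen → nopasiwen, kuvfog → nokuvfog) add the prefix no-.
So bozuh → nobozuh.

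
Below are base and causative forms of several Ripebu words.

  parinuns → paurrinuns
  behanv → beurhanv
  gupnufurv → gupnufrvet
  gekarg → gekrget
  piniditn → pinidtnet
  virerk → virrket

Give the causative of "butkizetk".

behanv and gupnufurv both end in -v yet inflect differently (beurhanv, gupnufrvet), so the final letter is not what conditions the rule; the second-to-last letter is.
"butkizetk" has second-to-last letter 't'. The one such stem in the data (piniditn → pinidtnet) deletes the last vowel and adds -et (as do gupnufurv, gekarg), so the same rule applies.
So butkizetk → butkiztket.

butkiztket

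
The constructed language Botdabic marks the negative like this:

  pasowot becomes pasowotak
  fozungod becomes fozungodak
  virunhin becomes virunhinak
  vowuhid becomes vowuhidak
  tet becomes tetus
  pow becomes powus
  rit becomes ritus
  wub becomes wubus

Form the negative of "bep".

"bep" has 1 vowel. The stems with 1 vowel (wub → wubus, tet → tetus, rit → ritus) add -us.
The other pattern: stems with 3 vowels add -ak.
So bep → bepus.

bepus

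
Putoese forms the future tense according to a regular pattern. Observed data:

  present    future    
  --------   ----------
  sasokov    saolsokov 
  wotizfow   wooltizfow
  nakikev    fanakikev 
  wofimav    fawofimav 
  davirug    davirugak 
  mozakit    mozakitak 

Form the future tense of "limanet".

"limanet" has last vowel 'e'. The one such stem in the data (nakikev → fanakikev) adds the prefix fa-, so the same rule applies.
So limanet → falimanet.

falimanet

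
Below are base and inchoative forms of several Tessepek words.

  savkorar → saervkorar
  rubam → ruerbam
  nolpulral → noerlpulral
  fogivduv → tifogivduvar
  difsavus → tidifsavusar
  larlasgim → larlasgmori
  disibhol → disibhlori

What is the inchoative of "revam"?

rubam and larlasgim both end in -m yet inflect differently (ruerbam, larlasgmori), so the final letter is not what conditions the rule; the last vowel is.
"revam" has last vowel 'a'. The stems whose last vowel is 'a' (savkorar → saervkorar, rubam → ruerbam, nolpulral → noerlpulral) insert -er- after the first vowel.
The other patterns: stems whose last vowel is 'u' add ti- … -ar around the stem; stems whose last vowel is 'i' or 'o' delete the last vowel and add -ori.
So revam → reervam.

reervam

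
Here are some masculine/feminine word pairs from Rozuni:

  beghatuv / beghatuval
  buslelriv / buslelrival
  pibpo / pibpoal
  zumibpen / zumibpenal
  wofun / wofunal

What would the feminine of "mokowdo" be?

Every pair shown (beghatuv → beghatuval, buslelriv → buslelrival, pibpo → pibpoal, …) follows the same rule: add -al.
So mokowdo → mokowdoal.

mokowdoal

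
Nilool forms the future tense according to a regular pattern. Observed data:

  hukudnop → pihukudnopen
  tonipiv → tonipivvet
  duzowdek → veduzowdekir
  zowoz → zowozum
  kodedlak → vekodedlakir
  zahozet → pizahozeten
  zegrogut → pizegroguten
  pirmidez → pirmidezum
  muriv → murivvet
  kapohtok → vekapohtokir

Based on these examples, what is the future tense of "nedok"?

venedokir

pirmidez and duzowdek both have last vowel 'e' yet inflect differently (pirmidezum, veduzowdekir), so the last vowel is not what conditions the rule; the final letter is.
"nedok" ends in -k. The stems ending in -k (kodedlak → vekodedlakir, duzowdek → veduzowdekir, kapohtok → vekapohtokir) add ve- … -ir around the stem.
The other patterns: stems ending in -z add -um; stems ending in -v double the final consonant and add -et; stems ending in -p or -t add pi- … -en around the stem.
So nedok → venedokir.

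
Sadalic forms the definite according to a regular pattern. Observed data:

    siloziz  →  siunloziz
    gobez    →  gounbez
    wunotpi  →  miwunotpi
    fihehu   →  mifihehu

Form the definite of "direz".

diunrez

"direz" ends in a consonant. The stems ending in a consonant (siloziz → siunloziz, gobez → gounbez) insert -un- after the first vowel.
The other pattern: stems ending in a vowel add the prefix mi-.
So direz → diunrez.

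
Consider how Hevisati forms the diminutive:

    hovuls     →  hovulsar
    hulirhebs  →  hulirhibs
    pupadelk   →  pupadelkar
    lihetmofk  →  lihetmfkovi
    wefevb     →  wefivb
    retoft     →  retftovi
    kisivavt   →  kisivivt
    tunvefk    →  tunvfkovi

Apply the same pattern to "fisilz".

fisilzar

"fisilz" has second-to-last letter 'l'. The stems whose second-to-last letter is 'l' (pupadelk → pupadelkar, hovuls → hovulsar) add -ar.
So fisilz → fisilzar.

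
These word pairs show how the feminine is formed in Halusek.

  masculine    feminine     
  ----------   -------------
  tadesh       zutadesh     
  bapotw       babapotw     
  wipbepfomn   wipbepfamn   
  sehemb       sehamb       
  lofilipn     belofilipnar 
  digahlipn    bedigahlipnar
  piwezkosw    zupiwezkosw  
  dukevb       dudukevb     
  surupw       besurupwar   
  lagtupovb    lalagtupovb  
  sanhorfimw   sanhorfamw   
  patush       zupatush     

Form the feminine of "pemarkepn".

piwezkosw and sanhorfimw both end in -w yet inflect differently (zupiwezkosw, sanhorfamw), so the final letter is not what conditions the rule; the second-to-last letter is.
"pemarkepn" has second-to-last letter 'p'. The stems whose second-to-last letter is 'p' (digahlipn → bedigahlipnar, lofilipn → belofilipnar, surupw → besurupwar) add be- … -ar around the stem.
The other patterns: stems whose second-to-last letter is 's' add the prefix zu-; stems whose second-to-last letter is 'm' change the last vowel to 'a'; stems whose second-to-last letter is 't' or 'v' repeat the first consonant+vowel as a prefix.
So pemarkepn → bepemarkepnar.

bepemarkepnar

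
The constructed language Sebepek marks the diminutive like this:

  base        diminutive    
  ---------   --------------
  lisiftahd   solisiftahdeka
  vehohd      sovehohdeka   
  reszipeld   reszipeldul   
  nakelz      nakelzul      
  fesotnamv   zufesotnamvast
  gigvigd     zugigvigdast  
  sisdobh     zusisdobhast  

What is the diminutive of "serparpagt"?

zuserparpagtast

lisiftahd and reszipeld both end in -d yet inflect differently (solisiftahdeka, reszipeldul), so the final letter is not what conditions the rule; the second-to-last letter is.
"serparpagt" has second-to-last letter 'g'. The one such stem in the data (gigvigd → zugigvigdast) adds zu- … -ast around the stem, so the same rule applies.
So serparpagt → zuserparpagtast.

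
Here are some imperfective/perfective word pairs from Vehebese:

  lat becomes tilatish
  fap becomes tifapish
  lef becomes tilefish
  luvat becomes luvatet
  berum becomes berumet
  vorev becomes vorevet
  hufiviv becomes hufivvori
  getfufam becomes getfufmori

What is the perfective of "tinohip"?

tinohpori

lat and luvat both end in -t yet inflect differently (tilatish, luvatet), so the final letter is not what conditions the rule; the number of vowels is.
"tinohip" has 3 vowels. The stems with 3 vowels (hufiviv → hufivvori, getfufam → getfufmori) delete the last vowel and add -ori.
The other patterns: stems with 1 vowel add ti- … -ish around the stem; stems with 2 vowels add -et.
So tinohip → tinohpori.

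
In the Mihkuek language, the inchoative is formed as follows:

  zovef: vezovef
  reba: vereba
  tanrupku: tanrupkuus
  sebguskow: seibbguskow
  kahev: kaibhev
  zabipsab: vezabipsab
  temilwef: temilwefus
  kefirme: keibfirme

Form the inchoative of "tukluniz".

zovef and temilwef both end in -f yet inflect differently (vezovef, temilwefus), so the final letter is not what conditions the rule; the first letter is.
"tukluniz" begins with t-. The stems beginning with t- (temilwef → temilwefus, tanrupku → tanrupkuus) add -us.
The other patterns: stems beginning with r- or z- add the prefix ve-; stems beginning with k- or s- insert -ib- after the first vowel.
So tukluniz → tuklunizus.

tuklunizus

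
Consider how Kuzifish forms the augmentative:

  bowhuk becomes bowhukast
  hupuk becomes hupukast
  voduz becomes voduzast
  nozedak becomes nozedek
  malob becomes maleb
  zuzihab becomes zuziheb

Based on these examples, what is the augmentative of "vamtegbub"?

bowhuk and nozedak both end in -k yet inflect differently (bowhukast, nozedek), so the final letter is not what conditions the rule; the last vowel is.
"vamtegbub" has last vowel 'u'. The stems whose last vowel is 'u' (bowhuk → bowhukast, hupuk → hupukast, voduz → voduzast) add -ast.
The other pattern: stems whose last vowel is 'a' or 'o' change the last vowel to 'e'.
So vamtegbub → vamtegbubast.

vamtegbubast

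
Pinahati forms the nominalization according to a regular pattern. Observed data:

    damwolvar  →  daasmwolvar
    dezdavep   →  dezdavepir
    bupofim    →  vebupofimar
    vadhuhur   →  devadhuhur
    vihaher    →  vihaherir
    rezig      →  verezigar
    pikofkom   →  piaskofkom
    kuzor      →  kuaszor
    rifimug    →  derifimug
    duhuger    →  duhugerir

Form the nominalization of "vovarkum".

devovarkum

vadhuhur and kuzor both end in -r yet inflect differently (devadhuhur, kuaszor), so the final letter is not what conditions the rule; the last vowel is.
"vovarkum" has last vowel 'u'. The stems whose last vowel is 'u' (vadhuhur → devadhuhur, rifimug → derifimug) add the prefix de-.
The other patterns: stems whose last vowel is 'a' or 'o' insert -as- after the first vowel; stems whose last vowel is 'e' add -ir; stems whose last vowel is 'i' add ve- … -ar around the stem.
So vovarkum → devovarkum.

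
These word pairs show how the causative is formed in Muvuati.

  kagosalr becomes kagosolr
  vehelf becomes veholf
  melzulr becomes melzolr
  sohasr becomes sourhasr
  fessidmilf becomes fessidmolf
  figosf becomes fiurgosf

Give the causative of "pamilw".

pamolw

figosf and fessidmilf both end in -f yet inflect differently (fiurgosf, fessidmolf), so the final letter is not what conditions the rule; the second-to-last letter is.
"pamilw" has second-to-last letter 'l'. The stems whose second-to-last letter is 'l' (fessidmilf → fessidmolf, vehelf → veholf, melzulr → melzolr) change the last vowel to 'o'.
The other pattern: stems whose second-to-last letter is 's' insert -ur- after the first vowel.
So pamilw → pamolw.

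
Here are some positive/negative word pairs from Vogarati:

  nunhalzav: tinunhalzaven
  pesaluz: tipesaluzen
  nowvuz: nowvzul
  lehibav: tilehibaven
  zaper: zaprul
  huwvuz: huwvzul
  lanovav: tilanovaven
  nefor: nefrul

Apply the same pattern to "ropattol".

tiropattolen

"ropattol" has 3 vowels. The stems with 3 vowels (pesaluz → tipesaluzen, nunhalzav → tinunhalzaven, lanovav → tilanovaven) add ti- … -en around the stem.
So ropattol → tiropattolen.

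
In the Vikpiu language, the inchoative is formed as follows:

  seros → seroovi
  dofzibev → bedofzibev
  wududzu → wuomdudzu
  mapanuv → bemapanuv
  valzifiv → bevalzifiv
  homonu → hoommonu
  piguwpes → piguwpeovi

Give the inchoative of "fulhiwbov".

befulhiwbov

piguwpes and dofzibev both have last vowel 'e' yet inflect differently (piguwpeovi, bedofzibev), so the last vowel is not what conditions the rule; the final letter is.
"fulhiwbov" ends in -v. The stems ending in -v (mapanuv → bemapanuv, dofzibev → bedofzibev, valzifiv → bevalzifiv) add the prefix be-.
The other patterns: stems ending in -s drop the final letter and add -ovi; stems ending in -u insert -om- after the first vowel.
So fulhiwbov → befulhiwbov.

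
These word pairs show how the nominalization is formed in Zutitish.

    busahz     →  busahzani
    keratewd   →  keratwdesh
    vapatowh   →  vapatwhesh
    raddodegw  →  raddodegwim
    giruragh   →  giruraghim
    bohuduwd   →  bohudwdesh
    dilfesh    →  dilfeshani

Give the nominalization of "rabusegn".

"rabusegn" has second-to-last letter 'g'. The stems whose second-to-last letter is 'g' (raddodegw → raddodegwim, giruragh → giruraghim) add -im.
The other patterns: stems whose second-to-last letter is 'w' delete the last vowel and add -esh; stems whose second-to-last letter is 'h' or 's' add -ani.
So rabusegn → rabusegnim.

rabusegnim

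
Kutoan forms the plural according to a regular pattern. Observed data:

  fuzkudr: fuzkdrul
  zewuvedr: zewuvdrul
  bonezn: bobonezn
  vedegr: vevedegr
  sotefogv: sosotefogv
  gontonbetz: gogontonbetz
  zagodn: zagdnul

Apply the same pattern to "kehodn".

"kehodn" has second-to-last letter 'd'. The stems whose second-to-last letter is 'd' (zagodn → zagdnul, fuzkudr → fuzkdrul, zewuvedr → zewuvdrul) delete the last vowel and add -ul.
So kehodn → kehdnul.

kehdnul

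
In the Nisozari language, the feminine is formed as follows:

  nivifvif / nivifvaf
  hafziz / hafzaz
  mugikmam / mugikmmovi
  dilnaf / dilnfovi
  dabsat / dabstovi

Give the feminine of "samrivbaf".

"samrivbaf" has last vowel 'a'. The stems whose last vowel is 'a' (dilnaf → dilnfovi, mugikmam → mugikmmovi, dabsat → dabstovi) delete the last vowel and add -ovi.
The other pattern: stems whose last vowel is 'i' change the last vowel to 'a'.
So samrivbaf → samrivbfovi.

samrivbfovi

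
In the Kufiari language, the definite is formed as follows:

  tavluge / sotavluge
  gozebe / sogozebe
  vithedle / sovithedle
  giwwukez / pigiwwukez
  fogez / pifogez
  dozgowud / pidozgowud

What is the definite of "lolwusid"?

pilolwusid

tavluge and giwwukez both have last vowel 'e' yet inflect differently (sotavluge, pigiwwukez), so the last vowel is not what conditions the rule; the final letter is.
"lolwusid" ends in -d. The one such stem in the data (dozgowud → pidozgowud) adds the prefix pi-, so the same rule applies.
The other pattern: stems ending in -e add the prefix so-.
So lolwusid → pilolwusid.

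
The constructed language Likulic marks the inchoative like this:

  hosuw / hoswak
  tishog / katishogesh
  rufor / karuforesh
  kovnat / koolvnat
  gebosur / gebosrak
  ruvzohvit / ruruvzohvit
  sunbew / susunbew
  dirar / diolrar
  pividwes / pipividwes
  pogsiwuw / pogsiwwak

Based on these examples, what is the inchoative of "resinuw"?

dirar and gebosur both end in -r yet inflect differently (diolrar, gebosrak), so the final letter is not what conditions the rule; the last vowel is.
"resinuw" has last vowel 'u'. The stems whose last vowel is 'u' (gebosur → gebosrak, pogsiwuw → pogsiwwak, hosuw → hoswak) delete the last vowel and add -ak.
So resinuw → resinwak.

resinwak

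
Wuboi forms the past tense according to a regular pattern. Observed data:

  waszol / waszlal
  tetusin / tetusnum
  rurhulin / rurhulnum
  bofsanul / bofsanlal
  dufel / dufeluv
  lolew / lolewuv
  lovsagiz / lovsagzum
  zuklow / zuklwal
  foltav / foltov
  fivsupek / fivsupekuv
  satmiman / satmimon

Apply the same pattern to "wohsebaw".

wohsebow

"wohsebaw" has last vowel 'a'. The stems whose last vowel is 'a' (satmiman → satmimon, foltav → foltov) change the last vowel to 'o'.
So wohsebaw → wohsebow.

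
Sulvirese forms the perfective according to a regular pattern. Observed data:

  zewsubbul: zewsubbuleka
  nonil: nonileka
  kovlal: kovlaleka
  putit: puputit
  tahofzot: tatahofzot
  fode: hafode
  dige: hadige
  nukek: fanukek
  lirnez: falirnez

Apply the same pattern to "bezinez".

nonil and putit both have last vowel 'i' yet inflect differently (nonileka, puputit), so the last vowel is not what conditions the rule; the final letter is.
"bezinez" ends in -z. The one such stem in the data (lirnez → falirnez) adds the prefix fa-, so the same rule applies.
The other patterns: stems ending in -l add -eka; stems ending in -t repeat the first consonant+vowel as a prefix; stems ending in -e add the prefix ha-.
So bezinez → fabezinez.

fabezinez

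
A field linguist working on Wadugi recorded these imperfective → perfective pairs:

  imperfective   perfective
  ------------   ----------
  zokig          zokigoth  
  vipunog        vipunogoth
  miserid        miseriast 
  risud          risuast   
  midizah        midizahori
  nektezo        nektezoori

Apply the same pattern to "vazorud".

vazoruast

zokig and miserid both have last vowel 'i' yet inflect differently (zokigoth, miseriast), so the last vowel is not what conditions the rule; the final letter is.
"vazorud" ends in -d. The stems ending in -d (miserid → miseriast, risud → risuast) drop the final letter and add -ast.
So vazorud → vazoruast.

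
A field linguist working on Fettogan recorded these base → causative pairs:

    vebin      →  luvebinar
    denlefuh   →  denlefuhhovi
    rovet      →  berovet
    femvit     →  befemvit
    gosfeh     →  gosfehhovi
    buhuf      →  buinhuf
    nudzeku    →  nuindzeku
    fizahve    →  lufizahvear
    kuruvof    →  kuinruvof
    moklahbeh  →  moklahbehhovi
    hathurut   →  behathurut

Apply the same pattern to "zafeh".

zafehhovi

"zafeh" ends in -h. The stems ending in -h (denlefuh → denlefuhhovi, gosfeh → gosfehhovi, moklahbeh → moklahbehhovi) double the final consonant and add -ovi.
So zafeh → zafehhovi.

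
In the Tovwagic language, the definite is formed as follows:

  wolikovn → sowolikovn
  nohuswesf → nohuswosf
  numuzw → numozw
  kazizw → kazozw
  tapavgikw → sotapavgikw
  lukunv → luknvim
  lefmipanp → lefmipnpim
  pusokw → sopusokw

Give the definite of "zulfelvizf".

numuzw and pusokw both end in -w yet inflect differently (numozw, sopusokw), so the final letter is not what conditions the rule; the second-to-last letter is.
"zulfelvizf" has second-to-last letter 'z'. The stems whose second-to-last letter is 'z' (numuzw → numozw, kazizw → kazozw) change the last vowel to 'o'.
The other patterns: stems whose second-to-last letter is 'n' delete the last vowel and add -im; stems whose second-to-last letter is 'k' or 'v' add the prefix so-.
So zulfelvizf → zulfelvozf.

zulfelvozf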